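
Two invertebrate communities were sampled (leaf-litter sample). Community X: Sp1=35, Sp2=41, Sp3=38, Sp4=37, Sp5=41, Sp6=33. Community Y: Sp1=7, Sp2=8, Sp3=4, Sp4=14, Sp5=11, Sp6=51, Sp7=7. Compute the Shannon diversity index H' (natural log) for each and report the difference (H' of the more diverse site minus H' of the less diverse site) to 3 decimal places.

0.235

Community X: N=225, proportions 0.15556, 0.18222, 0.16889, 0.16444, 0.18222, 0.14667, giving H' = 1.78869 (working shown to 5 dp, full precision carried).
Community Y: N=102, proportions 0.06863, 0.07843, 0.03922, 0.13725, 0.10784, 0.5, 0.06863, giving H' = 1.55370.
Difference = |1.78869 − 1.55370| = 0.23499, i.e. 0.235 to 3 decimal places.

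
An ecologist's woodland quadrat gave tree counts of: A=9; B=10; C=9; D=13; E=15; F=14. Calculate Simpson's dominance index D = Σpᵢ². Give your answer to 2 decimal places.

0.17

Total N = 9+10+9+13+15+14 = 70, so the proportions are 0.1286, 0.1429, 0.1286, 0.1857, 0.2143, 0.2 (working shown to 4 dp, full precision carried).
D = 0.1286² + 0.1429² + 0.1286² + 0.1857² + 0.2143² + 0.2² = 0.0165 + 0.0204 + 0.0165 + 0.0345 + 0.0459 + 0.0400 = 0.1739.
To 2 decimal places, D = 0.17.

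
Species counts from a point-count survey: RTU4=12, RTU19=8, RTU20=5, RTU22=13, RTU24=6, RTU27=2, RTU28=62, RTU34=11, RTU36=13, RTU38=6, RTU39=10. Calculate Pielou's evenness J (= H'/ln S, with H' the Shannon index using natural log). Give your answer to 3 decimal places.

0.818

Total N = 12+8+5+13+6+2+62+11+13+6+10 = 148, so the proportions are 0.08108, 0.05405, 0.03378, 0.08784, 0.04054, 0.01351, 0.41892, 0.07432, 0.08784, 0.04054, 0.06757 (working shown to 5 dp, full precision carried).
H' = −Σ pᵢ ln pᵢ = −((-0.20370) + (-0.15772) + (-0.11445) + (-0.21364) + (-0.12995) + (-0.05816) + (-0.36449) + (-0.19319) + (-0.21364) + (-0.12995) + (-0.18207)) = 1.96098.
With S = 11 species, ln S = 2.39790, so J = 1.96098/2.39790 = 0.81779, i.e. 0.818 to 3 decimal places.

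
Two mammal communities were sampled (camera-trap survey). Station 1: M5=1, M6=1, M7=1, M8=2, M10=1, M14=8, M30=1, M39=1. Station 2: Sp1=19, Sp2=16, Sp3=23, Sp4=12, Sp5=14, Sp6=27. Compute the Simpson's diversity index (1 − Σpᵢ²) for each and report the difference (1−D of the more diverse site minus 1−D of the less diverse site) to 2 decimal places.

Station 1: N=16, proportions 0.0625, 0.0625, 0.0625, 0.125, 0.0625, 0.5, 0.0625, 0.0625, giving 1−D = 0.7109 (working shown to 4 dp, full precision carried).
Station 2: N=111, proportions 0.1712, 0.1441, 0.2072, 0.1081, 0.1261, 0.2432, giving 1−D = 0.8202.
Difference = |0.7109 − 0.8202| = 0.1093, i.e. 0.11 to 2 decimal places.

0.11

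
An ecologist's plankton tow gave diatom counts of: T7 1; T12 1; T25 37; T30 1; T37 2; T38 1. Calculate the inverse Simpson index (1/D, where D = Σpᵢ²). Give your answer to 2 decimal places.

Total N = 1+1+37+1+2+1 = 43, so the proportions are 0.02326, 0.02326, 0.86047, 0.02326, 0.04651, 0.02326 (working shown to 5 dp, full precision carried).
D = 0.02326² + 0.02326² + 0.86047² + 0.02326² + 0.04651² + 0.02326² = 0.00054 + 0.00054 + 0.74040 + 0.00054 + 0.00216 + 0.00054 = 0.74473.
So 1/D = 1.3428, i.e. 1.34 to 2 decimal places.

1.34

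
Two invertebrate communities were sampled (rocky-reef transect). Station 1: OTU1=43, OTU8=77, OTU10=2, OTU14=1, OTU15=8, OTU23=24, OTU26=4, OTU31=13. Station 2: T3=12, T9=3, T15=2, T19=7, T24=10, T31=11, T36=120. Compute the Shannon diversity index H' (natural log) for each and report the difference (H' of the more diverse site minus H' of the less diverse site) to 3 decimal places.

0.455

Station 1: N=172, proportions 0.25, 0.44767, 0.01163, 0.00581, 0.04651, 0.13953, 0.02326, 0.07558, giving H' = 1.48825 (working shown to 5 dp, full precision carried).
Station 2: N=165, proportions 0.07273, 0.01818, 0.01212, 0.04242, 0.06061, 0.06667, 0.72727, giving H' = 1.03307.
Difference = |1.48825 − 1.03307| = 0.45518, i.e. 0.455 to 3 decimal places.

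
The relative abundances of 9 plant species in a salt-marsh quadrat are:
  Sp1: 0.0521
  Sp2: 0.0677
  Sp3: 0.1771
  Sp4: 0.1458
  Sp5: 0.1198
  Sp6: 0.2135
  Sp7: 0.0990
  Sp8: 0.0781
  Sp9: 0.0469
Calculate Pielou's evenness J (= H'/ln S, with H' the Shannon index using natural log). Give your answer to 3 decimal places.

0.946

H' = −Σ pᵢ ln pᵢ = −((-0.15393) + (-0.18229) + (-0.30657) + (-0.28074) + (-0.25421) + (-0.32967) + (-0.22895) + (-0.19914) + (-0.14350)) = 2.07900 (working shown to 5 dp, full precision carried).
With S = 9 species, ln S = 2.19722, so J = 2.07900/2.19722 = 0.94619, i.e. 0.946 to 3 decimal places.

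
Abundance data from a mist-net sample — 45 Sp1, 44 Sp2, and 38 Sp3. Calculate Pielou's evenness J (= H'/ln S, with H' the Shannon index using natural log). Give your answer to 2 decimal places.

Total N = 45+44+38 = 127, so the proportions are 0.3543, 0.3465, 0.2992 (working shown to 4 dp, full precision carried).
H' = −Σ pᵢ ln pᵢ = −((-0.3676) + (-0.3672) + (-0.3610)) = 1.0959.
With S = 3 species, ln S = 1.0986, so J = 1.0959/1.0986 = 0.9975, i.e. 1.00 to 2 decimal places.

1.00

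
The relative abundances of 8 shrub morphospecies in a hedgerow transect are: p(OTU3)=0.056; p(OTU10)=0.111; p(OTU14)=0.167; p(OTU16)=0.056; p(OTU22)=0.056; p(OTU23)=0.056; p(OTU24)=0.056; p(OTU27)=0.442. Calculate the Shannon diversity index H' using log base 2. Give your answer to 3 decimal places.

Each pᵢ log₂ pᵢ term (working shown to 5 dp, full precision carried): 0.056×(-4.15843)=-0.23287, 0.111×(-3.17137)=-0.35202, 0.167×(-2.58208)=-0.43121, 0.056×(-4.15843)=-0.23287, 0.056×(-4.15843)=-0.23287, 0.056×(-4.15843)=-0.23287, 0.056×(-4.15843)=-0.23287, 0.442×(-1.17788)=-0.52062.
Sum = -2.46821, so H' = 2.468.

2.468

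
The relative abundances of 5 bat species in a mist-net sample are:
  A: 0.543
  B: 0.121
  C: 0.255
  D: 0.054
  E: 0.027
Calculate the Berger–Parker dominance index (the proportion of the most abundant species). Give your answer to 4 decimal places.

0.5430

The largest proportion is 0.543, i.e. d = 0.5430 to 4 decimal places.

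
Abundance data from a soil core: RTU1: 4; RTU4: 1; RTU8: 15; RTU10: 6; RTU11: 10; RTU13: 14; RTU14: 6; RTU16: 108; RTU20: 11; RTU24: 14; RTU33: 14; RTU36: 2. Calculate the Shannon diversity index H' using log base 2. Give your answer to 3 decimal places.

2.507

Total N = 4+1+15+6+10+14+6+108+11+14+14+2 = 205, so the proportions are 0.01951, 0.00488, 0.07317, 0.02927, 0.04878, 0.06829, 0.02927, 0.52683, 0.05366, 0.06829, 0.06829, 0.00976 (working shown to 5 dp, full precision carried).
Each pᵢ log₂ pᵢ term: 0.01951×(-5.67948)=-0.11082, 0.00488×(-7.67948)=-0.03746, 0.07317×(-3.77259)=-0.27604, 0.02927×(-5.09452)=-0.14911, 0.04878×(-4.35755)=-0.21256, 0.06829×(-3.87213)=-0.26444, 0.02927×(-5.09452)=-0.14911, 0.52683×(-0.92459)=-0.48710, 0.05366×(-4.22005)=-0.22644, 0.06829×(-3.87213)=-0.26444, 0.06829×(-3.87213)=-0.26444, 0.00976×(-6.67948)=-0.06517.
Sum = -2.50713, so H' = 2.507.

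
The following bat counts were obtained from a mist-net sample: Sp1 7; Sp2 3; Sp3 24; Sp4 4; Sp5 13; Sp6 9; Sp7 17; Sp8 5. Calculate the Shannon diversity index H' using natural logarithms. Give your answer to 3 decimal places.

Total N = 7+3+24+4+13+9+17+5 = 82, so the proportions are 0.08537, 0.03659, 0.29268, 0.04878, 0.15854, 0.10976, 0.20732, 0.06098 (working shown to 5 dp, full precision carried).
Each pᵢ ln pᵢ term: 0.08537×(-2.46081)=-0.21007, 0.03659×(-3.30811)=-0.12103, 0.29268×(-1.22867)=-0.35961, 0.04878×(-3.02042)=-0.14734, 0.15854×(-1.84177)=-0.29199, 0.10976×(-2.20949)=-0.24251, 0.20732×(-1.57351)=-0.32621, 0.06098×(-2.79728)=-0.17057.
Sum = -1.86932, so H' = 1.869.

1.869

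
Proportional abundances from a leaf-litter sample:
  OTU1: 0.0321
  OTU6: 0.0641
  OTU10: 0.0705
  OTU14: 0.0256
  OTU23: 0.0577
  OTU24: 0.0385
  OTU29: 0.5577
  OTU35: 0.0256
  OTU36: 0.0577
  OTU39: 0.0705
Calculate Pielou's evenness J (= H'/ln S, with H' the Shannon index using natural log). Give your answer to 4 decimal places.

0.7072

H' = −Σ pᵢ ln pᵢ = −((-0.110389) + (-0.176103) + (-0.186976) + (-0.093828) + (-0.164589) + (-0.125398) + (-0.325660) + (-0.093828) + (-0.164589) + (-0.186976)) = 1.628336 (working shown to 6 dp, full precision carried).
With S = 10 species, ln S = 2.302585, so J = 1.628336/2.302585 = 0.707177, i.e. 0.7072 to 4 decimal places.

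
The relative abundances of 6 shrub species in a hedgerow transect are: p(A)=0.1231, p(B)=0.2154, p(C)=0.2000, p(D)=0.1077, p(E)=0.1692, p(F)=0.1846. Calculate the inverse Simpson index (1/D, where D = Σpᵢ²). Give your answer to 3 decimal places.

D = 0.1231² + 0.2154² + 0.2² + 0.1077² + 0.1692² + 0.1846² = 0.0151536 + 0.0463972 + 0.0400000 + 0.0115993 + 0.0286286 + 0.0340772 = 0.1758559 (working shown to 7 dp, full precision carried).
So 1/D = 5.68648, i.e. 5.686 to 3 decimal places.

5.686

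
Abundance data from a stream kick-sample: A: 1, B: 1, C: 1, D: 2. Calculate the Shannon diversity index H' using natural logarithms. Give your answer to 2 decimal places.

Total N = 1+1+1+2 = 5, so the proportions are 0.2, 0.2, 0.2, 0.4 (working shown to 4 dp, full precision carried).
Each pᵢ ln pᵢ term: 0.2×(-1.6094)=-0.3219, 0.2×(-1.6094)=-0.3219, 0.2×(-1.6094)=-0.3219, 0.4×(-0.9163)=-0.3665.
Sum = -1.3322, so H' = 1.33.

1.33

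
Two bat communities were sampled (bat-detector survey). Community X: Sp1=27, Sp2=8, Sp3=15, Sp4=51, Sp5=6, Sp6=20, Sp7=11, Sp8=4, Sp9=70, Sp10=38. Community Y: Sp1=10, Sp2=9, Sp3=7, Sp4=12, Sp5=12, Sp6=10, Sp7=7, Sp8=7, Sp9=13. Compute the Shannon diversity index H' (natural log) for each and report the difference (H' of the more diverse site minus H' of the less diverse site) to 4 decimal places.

0.1893

Community X: N=250, proportions 0.108, 0.032, 0.06, 0.204, 0.024, 0.08, 0.044, 0.016, 0.28, 0.152, giving H' = 1.981552 (working shown to 6 dp, full precision carried).
Community Y: N=87, proportions 0.114943, 0.103448, 0.08046, 0.137931, 0.137931, 0.114943, 0.08046, 0.08046, 0.149425, giving H' = 2.170817.
Difference = |1.981552 − 2.170817| = 0.189265, i.e. 0.1893 to 4 decimal places.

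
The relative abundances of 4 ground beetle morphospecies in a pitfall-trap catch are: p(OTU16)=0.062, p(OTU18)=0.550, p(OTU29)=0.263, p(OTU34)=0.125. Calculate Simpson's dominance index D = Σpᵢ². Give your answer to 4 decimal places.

D = 0.062² + 0.55² + 0.263² + 0.125² = 0.003844 + 0.302500 + 0.069169 + 0.015625 = 0.391138 (working shown to 6 dp, full precision carried).
To 4 decimal places, D = 0.3911.

0.3911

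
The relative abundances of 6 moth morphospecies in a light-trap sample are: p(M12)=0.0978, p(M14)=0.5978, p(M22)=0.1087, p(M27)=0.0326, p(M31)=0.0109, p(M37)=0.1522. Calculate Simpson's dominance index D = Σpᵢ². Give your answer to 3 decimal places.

0.403

D = 0.0978² + 0.5978² + 0.1087² + 0.0326² + 0.0109² + 0.1522² = 0.00956 + 0.35736 + 0.01182 + 0.00106 + 0.00012 + 0.02316 = 0.40309 (working shown to 5 dp, full precision carried).
To 3 decimal places, D = 0.403.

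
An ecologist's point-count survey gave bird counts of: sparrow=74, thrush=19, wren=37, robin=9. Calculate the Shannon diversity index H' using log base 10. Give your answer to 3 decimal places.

0.494

Total N = 74+19+37+9 = 139, so the proportions are 0.53237, 0.13669, 0.26619, 0.06475 (working shown to 5 dp, full precision carried).
Each pᵢ log₁₀ pᵢ term: 0.53237×(-0.27378)=-0.14576, 0.13669×(-0.86426)=-0.11814, 0.26619×(-0.57481)=-0.15301, 0.06475×(-1.18877)=-0.07697.
Sum = -0.49387, so H' = 0.494.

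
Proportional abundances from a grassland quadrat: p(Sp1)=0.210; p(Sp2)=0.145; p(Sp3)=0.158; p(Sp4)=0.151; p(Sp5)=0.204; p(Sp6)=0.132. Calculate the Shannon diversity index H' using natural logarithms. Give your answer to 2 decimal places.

Each pᵢ ln pᵢ term (working shown to 4 dp, full precision carried): 0.21×(-1.5606)=-0.3277, 0.145×(-1.9310)=-0.2800, 0.158×(-1.8452)=-0.2915, 0.151×(-1.8905)=-0.2855, 0.204×(-1.5896)=-0.3243, 0.132×(-2.0250)=-0.2673.
Sum = -1.7763, so H' = 1.78.

1.78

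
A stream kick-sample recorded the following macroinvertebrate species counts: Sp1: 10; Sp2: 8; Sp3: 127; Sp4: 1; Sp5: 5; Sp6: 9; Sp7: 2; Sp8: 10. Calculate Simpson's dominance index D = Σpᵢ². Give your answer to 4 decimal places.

0.5579

Total N = 10+8+127+1+5+9+2+10 = 172, so the proportions are 0.05814, 0.046512, 0.738372, 0.005814, 0.02907, 0.052326, 0.011628, 0.05814 (working shown to 6 dp, full precision carried).
D = 0.05814² + 0.046512² + 0.738372² + 0.005814² + 0.02907² + 0.052326² + 0.011628² + 0.05814² = 0.003380 + 0.002163 + 0.545193 + 0.000034 + 0.000845 + 0.002738 + 0.000135 + 0.003380 = 0.557869.
To 4 decimal places, D = 0.5579.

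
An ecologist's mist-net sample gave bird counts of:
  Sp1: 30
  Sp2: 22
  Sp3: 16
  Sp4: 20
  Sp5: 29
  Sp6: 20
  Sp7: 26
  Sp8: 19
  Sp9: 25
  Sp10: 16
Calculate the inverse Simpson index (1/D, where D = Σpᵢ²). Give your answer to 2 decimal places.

9.57

Total N = 30+22+16+20+29+20+26+19+25+16 = 223, so the proportions are 0.1345291, 0.0986547, 0.0717489, 0.0896861, 0.1300448, 0.0896861, 0.1165919, 0.0852018, 0.1121076, 0.0717489 (working shown to 7 dp, full precision carried).
D = 0.1345291² + 0.0986547² + 0.0717489² + 0.0896861² + 0.1300448² + 0.0896861² + 0.1165919² + 0.0852018² + 0.1121076² + 0.0717489² = 0.0180981 + 0.0097328 + 0.0051479 + 0.0080436 + 0.0169117 + 0.0080436 + 0.0135937 + 0.0072593 + 0.0125681 + 0.0051479 = 0.1045466.
So 1/D = 9.56511, i.e. 9.57 to 2 decimal places.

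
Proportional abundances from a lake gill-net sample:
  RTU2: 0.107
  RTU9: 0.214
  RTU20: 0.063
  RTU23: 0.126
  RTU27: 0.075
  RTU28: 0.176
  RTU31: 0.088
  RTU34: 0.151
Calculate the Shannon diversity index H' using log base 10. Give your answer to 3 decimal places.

Each pᵢ log₁₀ pᵢ term (working shown to 5 dp, full precision carried): 0.107×(-0.97062)=-0.10386, 0.214×(-0.66959)=-0.14329, 0.063×(-1.20066)=-0.07564, 0.126×(-0.89963)=-0.11335, 0.075×(-1.12494)=-0.08437, 0.176×(-0.75449)=-0.13279, 0.088×(-1.05552)=-0.09289, 0.151×(-0.82102)=-0.12397.
Sum = -0.87016, so H' = 0.870.

0.870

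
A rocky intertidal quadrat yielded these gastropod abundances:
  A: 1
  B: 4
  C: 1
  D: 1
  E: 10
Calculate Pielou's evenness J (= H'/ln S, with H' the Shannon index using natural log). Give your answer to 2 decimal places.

Total N = 1+4+1+1+10 = 17, so the proportions are 0.0588, 0.2353, 0.0588, 0.0588, 0.5882 (working shown to 4 dp, full precision carried).
H' = −Σ pᵢ ln pᵢ = −((-0.1667) + (-0.3405) + (-0.1667) + (-0.1667) + (-0.3121)) = 1.1526.
With S = 5 species, ln S = 1.6094, so J = 1.1526/1.6094 = 0.7161, i.e. 0.72 to 2 decimal places.

0.72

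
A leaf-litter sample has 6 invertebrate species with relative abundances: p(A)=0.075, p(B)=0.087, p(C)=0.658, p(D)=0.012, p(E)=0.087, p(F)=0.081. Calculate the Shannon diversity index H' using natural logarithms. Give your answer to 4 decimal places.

1.1512

Each pᵢ ln pᵢ term (working shown to 6 dp, full precision carried): 0.075×(-2.590267)=-0.194270, 0.087×(-2.441847)=-0.212441, 0.658×(-0.418550)=-0.275406, 0.012×(-4.422849)=-0.053074, 0.087×(-2.441847)=-0.212441, 0.081×(-2.513306)=-0.203578.
Sum = -1.151210, so H' = 1.1512.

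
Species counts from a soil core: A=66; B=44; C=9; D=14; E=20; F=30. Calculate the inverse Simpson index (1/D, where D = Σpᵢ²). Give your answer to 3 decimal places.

4.256

Total N = 66+44+9+14+20+30 = 183, so the proportions are 0.3606557, 0.2404372, 0.0491803, 0.0765027, 0.1092896, 0.1639344 (working shown to 7 dp, full precision carried).
D = 0.3606557² + 0.2404372² + 0.0491803² + 0.0765027² + 0.1092896² + 0.1639344² = 0.1300726 + 0.0578100 + 0.0024187 + 0.0058527 + 0.0119442 + 0.0268745 = 0.2349727.
So 1/D = 4.25581, i.e. 4.256 to 3 decimal places.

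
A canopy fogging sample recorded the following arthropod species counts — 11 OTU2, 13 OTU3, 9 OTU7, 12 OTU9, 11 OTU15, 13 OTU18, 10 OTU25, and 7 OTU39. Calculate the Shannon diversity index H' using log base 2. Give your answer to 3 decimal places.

2.976

Total N = 11+13+9+12+11+13+10+7 = 86, so the proportions are 0.12791, 0.15116, 0.10465, 0.13953, 0.12791, 0.15116, 0.11628, 0.0814 (working shown to 5 dp, full precision carried).
Each pᵢ log₂ pᵢ term: 0.12791×(-2.96683)=-0.37948, 0.15116×(-2.72583)=-0.41204, 0.10465×(-3.25634)=-0.34078, 0.13953×(-2.84130)=-0.39646, 0.12791×(-2.96683)=-0.37948, 0.15116×(-2.72583)=-0.41204, 0.11628×(-3.10434)=-0.36097, 0.0814×(-3.61891)=-0.29456.
Sum = -2.97582, so H' = 2.976.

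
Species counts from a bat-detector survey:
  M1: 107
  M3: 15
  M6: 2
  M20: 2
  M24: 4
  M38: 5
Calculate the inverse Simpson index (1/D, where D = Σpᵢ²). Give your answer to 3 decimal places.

1.555

Total N = 107+15+2+2+4+5 = 135, so the proportions are 0.792593, 0.111111, 0.014815, 0.014815, 0.02963, 0.037037 (working shown to 6 dp, full precision carried).
D = 0.792593² + 0.111111² + 0.014815² + 0.014815² + 0.02963² + 0.037037² = 0.628203 + 0.012346 + 0.000219 + 0.000219 + 0.000878 + 0.001372 = 0.643237.
So 1/D = 1.55464, i.e. 1.555 to 3 decimal places.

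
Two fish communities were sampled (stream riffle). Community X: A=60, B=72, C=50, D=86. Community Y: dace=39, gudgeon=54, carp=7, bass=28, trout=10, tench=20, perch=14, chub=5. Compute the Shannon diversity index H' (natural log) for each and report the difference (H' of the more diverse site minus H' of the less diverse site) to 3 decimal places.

0.459

Community X: N=268, proportions 0.223881, 0.268657, 0.186567, 0.320896, giving H' = 1.366152 (working shown to 6 dp, full precision carried).
Community Y: N=177, proportions 0.220339, 0.305085, 0.039548, 0.158192, 0.056497, 0.112994, 0.079096, 0.028249, giving H' = 1.825067.
Difference = |1.366152 − 1.825067| = 0.458915, i.e. 0.459 to 3 decimal places.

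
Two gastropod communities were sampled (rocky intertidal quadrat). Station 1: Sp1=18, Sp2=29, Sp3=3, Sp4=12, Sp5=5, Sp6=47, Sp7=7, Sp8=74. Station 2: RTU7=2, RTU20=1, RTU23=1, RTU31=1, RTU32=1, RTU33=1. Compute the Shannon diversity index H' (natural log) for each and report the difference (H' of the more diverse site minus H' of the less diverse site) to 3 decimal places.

0.085

Station 1: N=195, proportions 0.09231, 0.14872, 0.01538, 0.06154, 0.02564, 0.24103, 0.0359, 0.37949, giving H' = 1.66316 (working shown to 5 dp, full precision carried).
Station 2: N=7, proportions 0.28571, 0.14286, 0.14286, 0.14286, 0.14286, 0.14286, giving H' = 1.74787.
Difference = |1.66316 − 1.74787| = 0.08471, i.e. 0.085 to 3 decimal places.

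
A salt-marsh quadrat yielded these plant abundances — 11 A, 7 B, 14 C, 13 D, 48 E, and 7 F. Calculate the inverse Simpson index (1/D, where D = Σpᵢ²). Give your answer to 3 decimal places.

Total N = 11+7+14+13+48+7 = 100, so the proportions are 0.11, 0.07, 0.14, 0.13, 0.48, 0.07 (working shown to 7 dp, full precision carried).
D = 0.11² + 0.07² + 0.14² + 0.13² + 0.48² + 0.07² = 0.0121000 + 0.0049000 + 0.0196000 + 0.0169000 + 0.2304000 + 0.0049000 = 0.2888000.
So 1/D = 3.46260, i.e. 3.463 to 3 decimal places.

3.463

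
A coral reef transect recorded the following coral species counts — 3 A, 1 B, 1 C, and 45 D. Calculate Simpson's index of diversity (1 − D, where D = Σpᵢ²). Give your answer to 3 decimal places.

0.186

Total N = 3+1+1+45 = 50, so the proportions are 0.06, 0.02, 0.02, 0.9 (working shown to 5 dp, full precision carried).
D = 0.06² + 0.02² + 0.02² + 0.9² = 0.00360 + 0.00040 + 0.00040 + 0.81000 = 0.81440.
So 1 − D = 0.18560, i.e. 0.186 to 3 decimal places.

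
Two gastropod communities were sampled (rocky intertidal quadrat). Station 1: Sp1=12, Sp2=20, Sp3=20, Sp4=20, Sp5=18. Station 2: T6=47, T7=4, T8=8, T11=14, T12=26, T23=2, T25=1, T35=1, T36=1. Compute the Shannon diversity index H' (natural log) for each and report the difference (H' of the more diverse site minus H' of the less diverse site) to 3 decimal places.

Station 1: N=90, proportions 0.13333, 0.22222, 0.22222, 0.22222, 0.2, giving H' = 1.59326 (working shown to 5 dp, full precision carried).
Station 2: N=104, proportions 0.45192, 0.03846, 0.07692, 0.13462, 0.25, 0.01923, 0.00962, 0.00962, 0.00962, giving H' = 1.50803.
Difference = |1.59326 − 1.50803| = 0.08523, i.e. 0.085 to 3 decimal places.

0.085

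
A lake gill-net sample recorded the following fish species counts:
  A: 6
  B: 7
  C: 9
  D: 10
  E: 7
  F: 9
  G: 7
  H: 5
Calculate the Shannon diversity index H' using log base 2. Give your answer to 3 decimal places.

Total N = 6+7+9+10+7+9+7+5 = 60, so the proportions are 0.1, 0.11667, 0.15, 0.16667, 0.11667, 0.15, 0.11667, 0.08333 (working shown to 5 dp, full precision carried).
Each pᵢ log₂ pᵢ term: 0.1×(-3.32193)=-0.33219, 0.11667×(-3.09954)=-0.36161, 0.15×(-2.73697)=-0.41054, 0.16667×(-2.58496)=-0.43083, 0.11667×(-3.09954)=-0.36161, 0.15×(-2.73697)=-0.41054, 0.11667×(-3.09954)=-0.36161, 0.08333×(-3.58496)=-0.29875.
Sum = -2.96769, so H' = 2.968.

2.968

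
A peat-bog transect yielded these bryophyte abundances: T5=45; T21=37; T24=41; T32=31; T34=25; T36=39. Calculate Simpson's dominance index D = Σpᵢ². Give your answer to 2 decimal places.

Total N = 45+37+41+31+25+39 = 218, so the proportions are 0.2064, 0.1697, 0.1881, 0.1422, 0.1147, 0.1789 (working shown to 4 dp, full precision carried).
D = 0.2064² + 0.1697² + 0.1881² + 0.1422² + 0.1147² + 0.1789² = 0.0426 + 0.0288 + 0.0354 + 0.0202 + 0.0132 + 0.0320 = 0.1722.
To 2 decimal places, D = 0.17.

0.17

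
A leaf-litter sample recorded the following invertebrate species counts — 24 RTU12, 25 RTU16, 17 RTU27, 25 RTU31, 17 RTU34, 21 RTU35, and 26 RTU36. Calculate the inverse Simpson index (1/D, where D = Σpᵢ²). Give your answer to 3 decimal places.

Total N = 24+25+17+25+17+21+26 = 155, so the proportions are 0.1548387, 0.1612903, 0.1096774, 0.1612903, 0.1096774, 0.1354839, 0.1677419 (working shown to 7 dp, full precision carried).
D = 0.1548387² + 0.1612903² + 0.1096774² + 0.1612903² + 0.1096774² + 0.1354839² + 0.1677419² = 0.0239750 + 0.0260146 + 0.0120291 + 0.0260146 + 0.0120291 + 0.0183559 + 0.0281374 = 0.1465557.
So 1/D = 6.82335, i.e. 6.823 to 3 decimal places.

6.823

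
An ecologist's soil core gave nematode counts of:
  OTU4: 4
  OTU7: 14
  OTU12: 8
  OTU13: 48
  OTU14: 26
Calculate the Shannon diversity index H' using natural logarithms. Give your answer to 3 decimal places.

Total N = 4+14+8+48+26 = 100, so the proportions are 0.04, 0.14, 0.08, 0.48, 0.26 (working shown to 5 dp, full precision carried).
Each pᵢ ln pᵢ term: 0.04×(-3.21888)=-0.12876, 0.14×(-1.96611)=-0.27526, 0.08×(-2.52573)=-0.20206, 0.48×(-0.73397)=-0.35231, 0.26×(-1.34707)=-0.35024.
Sum = -1.30861, so H' = 1.309.

1.309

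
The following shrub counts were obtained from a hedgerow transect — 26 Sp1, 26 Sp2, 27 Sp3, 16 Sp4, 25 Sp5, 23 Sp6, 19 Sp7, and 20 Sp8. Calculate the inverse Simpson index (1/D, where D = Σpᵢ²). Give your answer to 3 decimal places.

Total N = 26+26+27+16+25+23+19+20 = 182, so the proportions are 0.1428571, 0.1428571, 0.1483516, 0.0879121, 0.1373626, 0.1263736, 0.1043956, 0.1098901 (working shown to 7 dp, full precision carried).
D = 0.1428571² + 0.1428571² + 0.1483516² + 0.0879121² + 0.1373626² + 0.1263736² + 0.1043956² + 0.1098901² = 0.0204082 + 0.0204082 + 0.0220082 + 0.0077285 + 0.0188685 + 0.0159703 + 0.0108984 + 0.0120758 = 0.1283661.
So 1/D = 7.79022, i.e. 7.790 to 3 decimal places.

7.790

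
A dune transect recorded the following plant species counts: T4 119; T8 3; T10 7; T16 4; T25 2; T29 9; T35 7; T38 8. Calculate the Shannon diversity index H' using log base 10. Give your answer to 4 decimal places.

Total N = 119+3+7+4+2+9+7+8 = 159, so the proportions are 0.748428, 0.018868, 0.044025, 0.025157, 0.012579, 0.056604, 0.044025, 0.050314 (working shown to 6 dp, full precision carried).
Each pᵢ log₁₀ pᵢ term: 0.748428×(-0.125850)=-0.094190, 0.018868×(-1.724276)=-0.032534, 0.044025×(-1.356299)=-0.059711, 0.025157×(-1.599337)=-0.040235, 0.012579×(-1.900367)=-0.023904, 0.056604×(-1.247155)=-0.070594, 0.044025×(-1.356299)=-0.059711, 0.050314×(-1.298307)=-0.065324.
Sum = -0.446202, so H' = 0.4462.

0.4462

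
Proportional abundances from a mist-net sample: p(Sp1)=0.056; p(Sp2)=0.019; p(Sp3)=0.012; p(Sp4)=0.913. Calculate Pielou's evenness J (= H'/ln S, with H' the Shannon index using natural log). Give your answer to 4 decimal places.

H' = −Σ pᵢ ln pᵢ = −((-0.161415) + (-0.075303) + (-0.053074) + (-0.083101)) = 0.372893 (working shown to 6 dp, full precision carried).
With S = 4 species, ln S = 1.386294, so J = 0.372893/1.386294 = 0.268985, i.e. 0.2690 to 4 decimal places.

0.2690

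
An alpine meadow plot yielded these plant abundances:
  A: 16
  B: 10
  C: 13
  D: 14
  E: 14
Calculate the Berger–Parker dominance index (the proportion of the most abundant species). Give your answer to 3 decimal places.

0.239

Total N = 16+10+13+14+14 = 67, so the proportions are 0.23881, 0.14925, 0.19403, 0.20896, 0.20896 (working shown to 5 dp, full precision carried).
The largest proportion is 0.23881, i.e. d = 0.239 to 3 decimal places.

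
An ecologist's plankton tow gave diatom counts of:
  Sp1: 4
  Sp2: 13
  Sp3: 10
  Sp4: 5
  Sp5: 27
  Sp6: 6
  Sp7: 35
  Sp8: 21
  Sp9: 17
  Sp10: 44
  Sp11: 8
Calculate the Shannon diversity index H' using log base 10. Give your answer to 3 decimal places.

Total N = 4+13+10+5+27+6+35+21+17+44+8 = 190, so the proportions are 0.02105, 0.06842, 0.05263, 0.02632, 0.14211, 0.03158, 0.18421, 0.11053, 0.08947, 0.23158, 0.04211 (working shown to 5 dp, full precision carried).
Each pᵢ log₁₀ pᵢ term: 0.02105×(-1.67669)=-0.03530, 0.06842×(-1.16481)=-0.07970, 0.05263×(-1.27875)=-0.06730, 0.02632×(-1.57978)=-0.04157, 0.14211×(-0.84739)=-0.12042, 0.03158×(-1.50060)=-0.04739, 0.18421×(-0.73469)=-0.13534, 0.11053×(-0.95653)=-0.10572, 0.08947×(-1.04830)=-0.09380, 0.23158×(-0.63530)=-0.14712, 0.04211×(-1.37566)=-0.05792.
Sum = -0.93158, so H' = 0.932.

0.932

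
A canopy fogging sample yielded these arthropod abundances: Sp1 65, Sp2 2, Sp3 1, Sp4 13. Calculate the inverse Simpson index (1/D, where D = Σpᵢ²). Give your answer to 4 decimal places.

1.4915

Total N = 65+2+1+13 = 81, so the proportions are 0.8024691, 0.0246914, 0.0123457, 0.1604938 (working shown to 7 dp, full precision carried).
D = 0.8024691² + 0.0246914² + 0.0123457² + 0.1604938² = 0.6439567 + 0.0006097 + 0.0001524 + 0.0257583 = 0.6704771.
So 1/D = 1.491475, i.e. 1.4915 to 4 decimal places.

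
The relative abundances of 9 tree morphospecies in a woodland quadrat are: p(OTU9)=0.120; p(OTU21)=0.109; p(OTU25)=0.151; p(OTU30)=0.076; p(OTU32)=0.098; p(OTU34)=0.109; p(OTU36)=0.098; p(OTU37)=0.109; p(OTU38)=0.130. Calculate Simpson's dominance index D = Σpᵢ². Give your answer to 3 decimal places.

0.115

D = 0.12² + 0.109² + 0.151² + 0.076² + 0.098² + 0.109² + 0.098² + 0.109² + 0.13² = 0.01440 + 0.01188 + 0.02280 + 0.00578 + 0.00960 + 0.01188 + 0.00960 + 0.01188 + 0.01690 = 0.11473 (working shown to 5 dp, full precision carried).
To 3 decimal places, D = 0.115.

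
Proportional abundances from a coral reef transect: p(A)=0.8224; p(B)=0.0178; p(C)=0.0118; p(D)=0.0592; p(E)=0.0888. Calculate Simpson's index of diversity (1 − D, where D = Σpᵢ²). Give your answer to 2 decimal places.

0.31

D = 0.8224² + 0.0178² + 0.0118² + 0.0592² + 0.0888² = 0.6763 + 0.0003 + 0.0001 + 0.0035 + 0.0079 = 0.6882 (working shown to 4 dp, full precision carried).
So 1 − D = 0.3118, i.e. 0.31 to 2 decimal places.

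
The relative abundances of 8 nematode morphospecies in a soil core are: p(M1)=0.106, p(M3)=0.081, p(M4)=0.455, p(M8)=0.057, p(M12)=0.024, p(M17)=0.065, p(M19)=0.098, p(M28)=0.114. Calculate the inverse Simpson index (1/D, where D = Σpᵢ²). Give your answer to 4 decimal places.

3.9143

D = 0.106² + 0.081² + 0.455² + 0.057² + 0.024² + 0.065² + 0.098² + 0.114² = 0.01123600 + 0.00656100 + 0.20702500 + 0.00324900 + 0.00057600 + 0.00422500 + 0.00960400 + 0.01299600 = 0.25547200 (working shown to 8 dp, full precision carried).
So 1/D = 3.914323, i.e. 3.9143 to 4 decimal places.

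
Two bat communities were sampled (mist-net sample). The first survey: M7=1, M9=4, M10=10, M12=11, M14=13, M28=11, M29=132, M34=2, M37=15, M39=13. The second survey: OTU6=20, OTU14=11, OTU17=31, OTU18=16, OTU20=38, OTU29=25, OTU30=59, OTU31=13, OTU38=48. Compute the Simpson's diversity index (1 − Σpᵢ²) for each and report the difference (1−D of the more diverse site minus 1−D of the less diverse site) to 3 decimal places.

The first survey: N=212, proportions 0.00472, 0.01887, 0.04717, 0.05189, 0.06132, 0.05189, 0.62264, 0.00943, 0.07075, 0.06132, giving 1−D = 0.59171 (working shown to 5 dp, full precision carried).
The second survey: N=261, proportions 0.07663, 0.04215, 0.11877, 0.0613, 0.14559, 0.09579, 0.22605, 0.04981, 0.18391, giving 1−D = 0.85671.
Difference = |0.59171 − 0.85671| = 0.26500, i.e. 0.265 to 3 decimal places.

0.265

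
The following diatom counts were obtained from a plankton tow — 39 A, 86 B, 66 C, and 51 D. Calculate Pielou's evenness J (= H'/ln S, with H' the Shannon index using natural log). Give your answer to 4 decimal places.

0.9697

Total N = 39+86+66+51 = 242, so the proportions are 0.161157, 0.355372, 0.272727, 0.210744 (working shown to 6 dp, full precision carried).
H' = −Σ pᵢ ln pᵢ = −((-0.294172) + (-0.367664) + (-0.354350) + (-0.328152)) = 1.344338.
With S = 4 species, ln S = 1.386294, so J = 1.344338/1.386294 = 0.969735, i.e. 0.9697 to 4 decimal places.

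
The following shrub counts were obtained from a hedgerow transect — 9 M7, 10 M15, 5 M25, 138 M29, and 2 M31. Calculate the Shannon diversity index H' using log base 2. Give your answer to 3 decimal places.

0.916

Total N = 9+10+5+138+2 = 164, so the proportions are 0.05488, 0.06098, 0.03049, 0.84146, 0.0122 (working shown to 5 dp, full precision carried).
Each pᵢ log₂ pᵢ term: 0.05488×(-4.18763)=-0.22981, 0.06098×(-4.03562)=-0.24607, 0.03049×(-5.03562)=-0.15353, 0.84146×(-0.24903)=-0.20955, 0.0122×(-6.35755)=-0.07753.
Sum = -0.91649, so H' = 0.916.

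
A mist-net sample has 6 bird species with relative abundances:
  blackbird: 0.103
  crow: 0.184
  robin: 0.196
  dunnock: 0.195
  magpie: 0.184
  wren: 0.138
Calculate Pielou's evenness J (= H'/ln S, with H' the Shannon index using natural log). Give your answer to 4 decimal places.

0.9871

H' = −Σ pᵢ ln pᵢ = −((-0.234122) + (-0.311479) + (-0.319410) + (-0.318777) + (-0.311479) + (-0.273309)) = 1.768575 (working shown to 6 dp, full precision carried).
With S = 6 species, ln S = 1.791759, so J = 1.768575/1.791759 = 0.987061, i.e. 0.9871 to 4 decimal places.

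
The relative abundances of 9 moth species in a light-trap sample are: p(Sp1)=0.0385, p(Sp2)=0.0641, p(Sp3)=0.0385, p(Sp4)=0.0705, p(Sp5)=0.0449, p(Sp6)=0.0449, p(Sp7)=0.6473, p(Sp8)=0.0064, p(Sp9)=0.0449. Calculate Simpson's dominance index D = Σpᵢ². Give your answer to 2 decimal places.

D = 0.0385² + 0.0641² + 0.0385² + 0.0705² + 0.0449² + 0.0449² + 0.6473² + 0.0064² + 0.0449² = 0.0015 + 0.0041 + 0.0015 + 0.0050 + 0.0020 + 0.0020 + 0.4190 + 0.0000 + 0.0020 = 0.4371 (working shown to 4 dp, full precision carried).
To 2 decimal places, D = 0.44.

0.44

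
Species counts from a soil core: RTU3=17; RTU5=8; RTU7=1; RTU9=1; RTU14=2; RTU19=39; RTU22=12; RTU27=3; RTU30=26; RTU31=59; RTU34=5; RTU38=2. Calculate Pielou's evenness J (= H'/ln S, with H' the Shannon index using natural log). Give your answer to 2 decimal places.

0.75

Total N = 17+8+1+1+2+39+12+3+26+59+5+2 = 175, so the proportions are 0.0971, 0.0457, 0.0057, 0.0057, 0.0114, 0.2229, 0.0686, 0.0171, 0.1486, 0.3371, 0.0286, 0.0114 (working shown to 4 dp, full precision carried).
H' = −Σ pᵢ ln pᵢ = −((-0.2265) + (-0.1410) + (-0.0295) + (-0.0295) + (-0.0511) + (-0.3346) + (-0.1838) + (-0.0697) + (-0.2833) + (-0.3666) + (-0.1016) + (-0.0511)) = 1.8682.
With S = 12 species, ln S = 2.4849, so J = 1.8682/2.4849 = 0.7518, i.e. 0.75 to 2 decimal places.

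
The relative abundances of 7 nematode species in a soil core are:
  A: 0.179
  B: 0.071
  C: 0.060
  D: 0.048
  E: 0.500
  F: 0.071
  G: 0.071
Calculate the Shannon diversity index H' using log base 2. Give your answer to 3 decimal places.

2.211

Each pᵢ log₂ pᵢ term (working shown to 5 dp, full precision carried): 0.179×(-2.48197)=-0.44427, 0.071×(-3.81604)=-0.27094, 0.06×(-4.05889)=-0.24353, 0.048×(-4.38082)=-0.21028, 0.5×(-1.00000)=-0.50000, 0.071×(-3.81604)=-0.27094, 0.071×(-3.81604)=-0.27094.
Sum = -2.21090, so H' = 2.211.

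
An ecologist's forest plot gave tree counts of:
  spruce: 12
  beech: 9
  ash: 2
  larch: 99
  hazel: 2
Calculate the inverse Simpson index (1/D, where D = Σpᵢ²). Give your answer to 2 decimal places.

Total N = 12+9+2+99+2 = 124, so the proportions are 0.09677, 0.07258, 0.01613, 0.79839, 0.01613 (working shown to 5 dp, full precision carried).
D = 0.09677² + 0.07258² + 0.01613² + 0.79839² + 0.01613² = 0.00937 + 0.00527 + 0.00026 + 0.63742 + 0.00026 = 0.65258.
So 1/D = 1.5324, i.e. 1.53 to 2 decimal places.

1.53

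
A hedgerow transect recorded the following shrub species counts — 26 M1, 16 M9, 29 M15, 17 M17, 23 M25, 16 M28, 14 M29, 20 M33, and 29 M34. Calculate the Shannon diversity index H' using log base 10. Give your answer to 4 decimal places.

0.9396

Total N = 26+16+29+17+23+16+14+20+29 = 190, so the proportions are 0.136842, 0.084211, 0.152632, 0.089474, 0.121053, 0.084211, 0.073684, 0.105263, 0.152632 (working shown to 6 dp, full precision carried).
Each pᵢ log₁₀ pᵢ term: 0.136842×(-0.863780)=-0.118202, 0.084211×(-1.074634)=-0.090495, 0.152632×(-0.816356)=-0.124602, 0.089474×(-1.048305)=-0.093796, 0.121053×(-0.917026)=-0.111008, 0.084211×(-1.074634)=-0.090495, 0.073684×(-1.132626)=-0.083457, 0.105263×(-0.977724)=-0.102918, 0.152632×(-0.816356)=-0.124602.
Sum = -0.939575, so H' = 0.9396.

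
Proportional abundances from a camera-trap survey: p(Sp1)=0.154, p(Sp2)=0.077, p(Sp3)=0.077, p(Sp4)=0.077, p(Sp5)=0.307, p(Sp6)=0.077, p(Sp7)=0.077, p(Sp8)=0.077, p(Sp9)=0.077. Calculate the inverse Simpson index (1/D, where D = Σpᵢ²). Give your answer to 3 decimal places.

D = 0.154² + 0.077² + 0.077² + 0.077² + 0.307² + 0.077² + 0.077² + 0.077² + 0.077² = 0.0237160 + 0.0059290 + 0.0059290 + 0.0059290 + 0.0942490 + 0.0059290 + 0.0059290 + 0.0059290 + 0.0059290 = 0.1594680 (working shown to 7 dp, full precision carried).
So 1/D = 6.27085, i.e. 6.271 to 3 decimal places.

6.271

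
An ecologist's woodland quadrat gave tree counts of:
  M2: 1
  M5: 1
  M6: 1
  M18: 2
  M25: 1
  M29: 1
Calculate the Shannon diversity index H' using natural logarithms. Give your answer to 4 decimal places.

1.7479

Total N = 1+1+1+2+1+1 = 7, so the proportions are 0.142857, 0.142857, 0.142857, 0.285714, 0.142857, 0.142857 (working shown to 6 dp, full precision carried).
Each pᵢ ln pᵢ term: 0.142857×(-1.945910)=-0.277987, 0.142857×(-1.945910)=-0.277987, 0.142857×(-1.945910)=-0.277987, 0.285714×(-1.252763)=-0.357932, 0.142857×(-1.945910)=-0.277987, 0.142857×(-1.945910)=-0.277987.
Sum = -1.747868, so H' = 1.7479.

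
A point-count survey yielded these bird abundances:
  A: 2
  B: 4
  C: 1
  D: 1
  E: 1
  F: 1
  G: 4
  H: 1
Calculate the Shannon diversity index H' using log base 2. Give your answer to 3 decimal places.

Total N = 2+4+1+1+1+1+4+1 = 15, so the proportions are 0.13333, 0.26667, 0.06667, 0.06667, 0.06667, 0.06667, 0.26667, 0.06667 (working shown to 5 dp, full precision carried).
Each pᵢ log₂ pᵢ term: 0.13333×(-2.90689)=-0.38759, 0.26667×(-1.90689)=-0.50850, 0.06667×(-3.90689)=-0.26046, 0.06667×(-3.90689)=-0.26046, 0.06667×(-3.90689)=-0.26046, 0.06667×(-3.90689)=-0.26046, 0.26667×(-1.90689)=-0.50850, 0.06667×(-3.90689)=-0.26046.
Sum = -2.70689, so H' = 2.707.

2.707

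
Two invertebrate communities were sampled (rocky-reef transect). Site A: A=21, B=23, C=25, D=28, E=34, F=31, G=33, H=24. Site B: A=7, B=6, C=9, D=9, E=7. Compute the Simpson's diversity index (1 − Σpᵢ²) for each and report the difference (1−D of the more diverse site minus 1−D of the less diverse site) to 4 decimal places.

0.0765

Site A: N=219, proportions 0.0958904, 0.1050228, 0.1141553, 0.1278539, 0.1552511, 0.1415525, 0.1506849, 0.109589, giving 1−D = 0.8715415 (working shown to 7 dp, full precision carried).
Site B: N=38, proportions 0.1842105, 0.1578947, 0.2368421, 0.2368421, 0.1842105, giving 1−D = 0.7950139.
Difference = |0.8715415 − 0.7950139| = 0.0765276, i.e. 0.0765 to 4 decimal places.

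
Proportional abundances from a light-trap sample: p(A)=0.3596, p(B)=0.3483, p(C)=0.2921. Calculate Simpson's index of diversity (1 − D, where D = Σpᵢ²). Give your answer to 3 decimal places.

D = 0.3596² + 0.3483² + 0.2921² = 0.12931 + 0.12131 + 0.08532 = 0.33595 (working shown to 5 dp, full precision carried).
So 1 − D = 0.66405, i.e. 0.664 to 3 decimal places.

0.664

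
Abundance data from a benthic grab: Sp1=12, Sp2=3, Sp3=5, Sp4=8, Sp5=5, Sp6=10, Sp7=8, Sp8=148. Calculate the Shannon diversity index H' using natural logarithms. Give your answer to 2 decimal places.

Total N = 12+3+5+8+5+10+8+148 = 199, so the proportions are 0.0603, 0.0151, 0.0251, 0.0402, 0.0251, 0.0503, 0.0402, 0.7437 (working shown to 4 dp, full precision carried).
Each pᵢ ln pᵢ term: 0.0603×(-2.8084)=-0.1694, 0.0151×(-4.1947)=-0.0632, 0.0251×(-3.6839)=-0.0926, 0.0402×(-3.2139)=-0.1292, 0.0251×(-3.6839)=-0.0926, 0.0503×(-2.9907)=-0.1503, 0.0402×(-3.2139)=-0.1292, 0.7437×(-0.2961)=-0.2202.
Sum = -1.0466, so H' = 1.05.

1.05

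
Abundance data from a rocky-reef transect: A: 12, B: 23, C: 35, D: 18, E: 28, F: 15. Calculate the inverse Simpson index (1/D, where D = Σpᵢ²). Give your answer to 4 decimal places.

5.3114

Total N = 12+23+35+18+28+15 = 131, so the proportions are 0.09160305, 0.17557252, 0.26717557, 0.13740458, 0.21374046, 0.11450382 (working shown to 8 dp, full precision carried).
D = 0.09160305² + 0.17557252² + 0.26717557² + 0.13740458² + 0.21374046² + 0.11450382² = 0.00839112 + 0.03082571 + 0.07138279 + 0.01888002 + 0.04568498 + 0.01311112 = 0.18827574.
So 1/D = 5.311359, i.e. 5.3114 to 4 decimal places.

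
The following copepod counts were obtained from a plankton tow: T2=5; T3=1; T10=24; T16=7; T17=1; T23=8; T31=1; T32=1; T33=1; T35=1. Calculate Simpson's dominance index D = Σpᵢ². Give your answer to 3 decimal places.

Total N = 5+1+24+7+1+8+1+1+1+1 = 50, so the proportions are 0.1, 0.02, 0.48, 0.14, 0.02, 0.16, 0.02, 0.02, 0.02, 0.02 (working shown to 5 dp, full precision carried).
D = 0.1² + 0.02² + 0.48² + 0.14² + 0.02² + 0.16² + 0.02² + 0.02² + 0.02² + 0.02² = 0.01000 + 0.00040 + 0.23040 + 0.01960 + 0.00040 + 0.02560 + 0.00040 + 0.00040 + 0.00040 + 0.00040 = 0.28800.
To 3 decimal places, D = 0.288.

0.288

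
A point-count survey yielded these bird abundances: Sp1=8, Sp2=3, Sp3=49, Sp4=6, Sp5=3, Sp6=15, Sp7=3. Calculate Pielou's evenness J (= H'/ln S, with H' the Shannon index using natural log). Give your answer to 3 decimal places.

Total N = 8+3+49+6+3+15+3 = 87, so the proportions are 0.09195, 0.03448, 0.56322, 0.06897, 0.03448, 0.17241, 0.03448 (working shown to 5 dp, full precision carried).
H' = −Σ pᵢ ln pᵢ = −((-0.21945) + (-0.11611) + (-0.32334) + (-0.18442) + (-0.11611) + (-0.30308) + (-0.11611)) = 1.37863.
With S = 7 species, ln S = 1.94591, so J = 1.37863/1.94591 = 0.70847, i.e. 0.708 to 3 decimal places.

0.708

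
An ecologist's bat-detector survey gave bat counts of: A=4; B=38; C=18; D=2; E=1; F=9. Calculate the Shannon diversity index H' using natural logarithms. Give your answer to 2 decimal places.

1.26

Total N = 4+38+18+2+1+9 = 72, so the proportions are 0.0556, 0.5278, 0.25, 0.0278, 0.0139, 0.125 (working shown to 4 dp, full precision carried).
Each pᵢ ln pᵢ term: 0.0556×(-2.8904)=-0.1606, 0.5278×(-0.6391)=-0.3373, 0.25×(-1.3863)=-0.3466, 0.0278×(-3.5835)=-0.0995, 0.0139×(-4.2767)=-0.0594, 0.125×(-2.0794)=-0.2599.
Sum = -1.2633, so H' = 1.26.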